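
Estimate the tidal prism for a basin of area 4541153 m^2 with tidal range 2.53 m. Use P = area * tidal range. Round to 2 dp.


Tidal prism = Area * Tidal range
P = 4541153 * 2.53
P = 11489117.09 m^3

11489117.09


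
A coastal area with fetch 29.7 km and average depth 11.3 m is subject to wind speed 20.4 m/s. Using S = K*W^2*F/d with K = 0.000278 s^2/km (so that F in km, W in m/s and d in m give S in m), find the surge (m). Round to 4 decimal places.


S = K * W^2 * F / d
W^2 = 20.4^2 = 416.16
S = 0.000278 * 416.16 * 29.7 / 11.3
Numerator = 0.000278 * 416.16 * 29.7 = 3.436067
S = 3.436067 / 11.3 = 0.3041 m

0.3041


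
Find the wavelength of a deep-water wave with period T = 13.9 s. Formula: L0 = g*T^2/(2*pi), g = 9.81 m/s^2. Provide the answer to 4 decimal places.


L0 = g * T^2 / (2 * pi)
L0 = 9.81 * 13.9^2 / (2 * pi)
L0 = 9.81 * 193.2100 / 6.28319
L0 = 1895.3901 / 6.28319
L0 = 301.6607 m

301.6607


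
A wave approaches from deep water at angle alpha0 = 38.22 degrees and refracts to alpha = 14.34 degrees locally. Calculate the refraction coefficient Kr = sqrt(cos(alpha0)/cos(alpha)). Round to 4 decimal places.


Kr = sqrt(cos(alpha0) / cos(alpha))
cos(38.22) = 0.785641
cos(14.34) = 0.968843
Kr = sqrt(0.785641 / 0.968843)
Kr = sqrt(0.810906)
Kr = 0.9005

0.9005


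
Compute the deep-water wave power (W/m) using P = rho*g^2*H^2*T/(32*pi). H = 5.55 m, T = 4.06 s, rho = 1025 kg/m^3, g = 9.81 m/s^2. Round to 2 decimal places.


P = rho * g^2 * H^2 * T / (32 * pi)
P = 1025 * 9.81^2 * 5.55^2 * 4.06 / (32 * pi)
P = 1025 * 96.2361 * 30.8025 * 4.06 / 100.53096
P = 122708.33 W/m

122708.33


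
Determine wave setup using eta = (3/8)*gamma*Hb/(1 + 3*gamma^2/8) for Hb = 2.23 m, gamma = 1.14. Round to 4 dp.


eta = (3/8) * gamma * Hb / (1 + 3*gamma^2/8)
Numerator = (3/8) * 1.14 * 2.23 = 0.953325
Denominator = 1 + 3*1.14^2/8 = 1 + 0.487350 = 1.487350
eta = 0.953325 / 1.487350
eta = 0.6410 m

0.6410


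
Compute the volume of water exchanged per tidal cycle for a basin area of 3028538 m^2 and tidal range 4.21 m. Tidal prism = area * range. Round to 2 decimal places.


Tidal prism = Area * Tidal range
P = 3028538 * 4.21
P = 12750144.98 m^3

12750144.98


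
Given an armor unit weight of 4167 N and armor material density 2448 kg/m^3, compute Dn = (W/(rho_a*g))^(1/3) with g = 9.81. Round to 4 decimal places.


V = W / (rho_a * g)
V = 4167 / (2448 * 9.81)
V = 4167 / 24014.88
V = 0.173517 m^3
Dn = V^(1/3) = 0.173517^(1/3)
Dn = 0.5578 m

0.5578


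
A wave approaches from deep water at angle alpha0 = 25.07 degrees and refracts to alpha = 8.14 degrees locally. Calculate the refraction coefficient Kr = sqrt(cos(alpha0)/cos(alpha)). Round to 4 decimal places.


Kr = sqrt(cos(alpha0) / cos(alpha))
cos(25.07) = 0.905791
cos(8.14) = 0.989925
Kr = sqrt(0.905791 / 0.989925)
Kr = sqrt(0.915009)
Kr = 0.9566

0.9566


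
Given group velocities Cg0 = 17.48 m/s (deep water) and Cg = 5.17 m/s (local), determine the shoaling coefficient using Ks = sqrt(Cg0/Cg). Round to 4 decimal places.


Ks = sqrt(Cg0 / Cg)
Ks = sqrt(17.48 / 5.17)
Ks = sqrt(3.3810)
Ks = 1.8388

1.8388


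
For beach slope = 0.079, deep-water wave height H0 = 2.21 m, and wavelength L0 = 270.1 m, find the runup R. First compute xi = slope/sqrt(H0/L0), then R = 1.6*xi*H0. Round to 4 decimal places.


xi = slope / sqrt(H0/L0)
H0/L0 = 2.21/270.1 = 0.008182
sqrt(0.008182) = 0.090455
xi = 0.079 / 0.090455 = 0.873360
R = 1.6 * xi * H0 = 1.6 * 0.873360 * 2.21
R = 3.0882 m

3.0882


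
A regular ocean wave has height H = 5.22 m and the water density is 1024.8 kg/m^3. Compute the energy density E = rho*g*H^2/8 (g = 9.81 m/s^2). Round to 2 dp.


E = (1/8) * rho * g * H^2
E = (1/8) * 1024.8 * 9.81 * 5.22^2
E = 0.125 * 1024.8 * 9.81 * 27.2484
E = 34242.00 J/m^2

34242.00


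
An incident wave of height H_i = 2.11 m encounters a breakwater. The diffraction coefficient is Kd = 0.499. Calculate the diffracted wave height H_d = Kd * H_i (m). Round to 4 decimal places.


H_d = Kd * H_i
H_d = 0.499 * 2.11
H_d = 1.0529 m

1.0529


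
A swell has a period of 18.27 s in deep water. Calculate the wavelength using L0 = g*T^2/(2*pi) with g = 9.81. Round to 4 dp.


L0 = g * T^2 / (2 * pi)
L0 = 9.81 * 18.27^2 / (2 * pi)
L0 = 9.81 * 333.7929 / 6.28319
L0 = 3274.5083 / 6.28319
L0 = 521.1542 m

521.1542


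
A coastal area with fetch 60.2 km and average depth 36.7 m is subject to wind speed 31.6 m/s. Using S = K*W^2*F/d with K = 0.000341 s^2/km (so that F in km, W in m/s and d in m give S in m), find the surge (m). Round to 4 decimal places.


S = K * W^2 * F / d
W^2 = 31.6^2 = 998.56
S = 0.000341 * 998.56 * 60.2 / 36.7
Numerator = 0.000341 * 998.56 * 60.2 = 20.498639
S = 20.498639 / 36.7 = 0.5585 m

0.5585


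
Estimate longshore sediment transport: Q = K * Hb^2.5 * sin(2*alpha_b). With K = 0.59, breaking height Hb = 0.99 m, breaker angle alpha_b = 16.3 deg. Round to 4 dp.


Q = K * Hb^2.5 * sin(2 * alpha_b)
Hb^2.5 = 0.99^2.5 = 0.975187
sin(2 * 16.3) = sin(32.6) = 0.538771
Q = 0.59 * 0.975187 * 0.538771
Q = 0.3100 m^3/s

0.3100


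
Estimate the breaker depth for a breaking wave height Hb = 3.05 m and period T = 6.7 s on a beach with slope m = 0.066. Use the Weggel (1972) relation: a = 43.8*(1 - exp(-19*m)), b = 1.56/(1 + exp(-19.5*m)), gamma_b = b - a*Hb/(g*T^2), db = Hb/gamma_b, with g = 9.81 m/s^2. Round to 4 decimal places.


a = 43.8 * (1 - exp(-19 * m))
exp(-19 * 0.066) = exp(-1.2540) = 0.285361
a = 43.8 * (1 - 0.285361) = 31.301185
b = 1.56 / (1 + exp(-19.5 * m))
exp(-19.5 * 0.066) = exp(-1.2870) = 0.276098
b = 1.56 / (1 + 0.276098) = 1.222477
Hb / (g * T^2) = 3.05 / (9.81 * 6.7^2) = 3.05 / 440.3709 = 0.00692598
gamma_b = b - a * Hb/(g*T^2) = 1.222477 - 31.301185 * 0.00692598 = 1.005685
db = Hb / gamma_b = 3.05 / 1.005685
db = 3.0328 m

3.0328


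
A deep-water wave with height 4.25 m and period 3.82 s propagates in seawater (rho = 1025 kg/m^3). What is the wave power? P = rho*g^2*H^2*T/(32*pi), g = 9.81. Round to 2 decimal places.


P = rho * g^2 * H^2 * T / (32 * pi)
P = 1025 * 9.81^2 * 4.25^2 * 3.82 / (32 * pi)
P = 1025 * 96.2361 * 18.0625 * 3.82 / 100.53096
P = 67702.27 W/m

67702.27


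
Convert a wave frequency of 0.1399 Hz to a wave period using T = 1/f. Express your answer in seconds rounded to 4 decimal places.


T = 1 / f
T = 1 / 0.1399
T = 7.1480 s

7.1480


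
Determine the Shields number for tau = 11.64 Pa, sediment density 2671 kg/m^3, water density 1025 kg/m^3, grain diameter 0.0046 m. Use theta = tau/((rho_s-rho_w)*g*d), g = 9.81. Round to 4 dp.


theta = tau / ((rho_s - rho_w) * g * d)
rho_s - rho_w = 2671 - 1025 = 1646
Denominator = 1646 * 9.81 * 0.0046 = 74.277396
theta = 11.64 / 74.277396
theta = 0.1567

0.1567


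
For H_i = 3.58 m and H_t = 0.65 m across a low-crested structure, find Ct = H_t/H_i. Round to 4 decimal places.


Ct = H_t / H_i
Ct = 0.65 / 3.58
Ct = 0.1816

0.1816


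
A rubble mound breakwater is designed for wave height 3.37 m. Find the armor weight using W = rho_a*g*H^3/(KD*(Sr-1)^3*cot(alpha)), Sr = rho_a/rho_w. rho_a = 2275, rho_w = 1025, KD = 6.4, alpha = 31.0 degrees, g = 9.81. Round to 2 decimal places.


Sr = rho_a / rho_w = 2275 / 1025 = 2.219512
(Sr - 1) = 1.219512
(Sr - 1)^3 = 1.813671
cot(31.0) = 1 / tan(31.0) = 1 / 0.600861 = 1.664279
Numerator = 2275 * 9.81 * 3.37^3 = 854161.7333
Denominator = 6.4 * 1.813671 * 1.664279 = 19.318112
W = 854161.7333 / 19.318112
W = 44215.59 N

44215.59


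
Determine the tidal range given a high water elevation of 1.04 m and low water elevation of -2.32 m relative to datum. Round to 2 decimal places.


Tidal range = High water - Low water
Tidal range = 1.04 - (-2.32)
Tidal range = 3.36 m

3.36


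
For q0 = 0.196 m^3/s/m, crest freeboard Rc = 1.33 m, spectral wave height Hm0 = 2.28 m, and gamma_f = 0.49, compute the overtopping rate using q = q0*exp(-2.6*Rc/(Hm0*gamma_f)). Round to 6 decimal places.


q = q0 * exp(-2.6 * Rc / (Hm0 * gamma_f))
Exponent = -2.6 * 1.33 / (2.28 * 0.49)
= -2.6 * 1.33 / 1.1172
= -3.095238
exp(-3.095238) = 0.045264
q = 0.196 * 0.045264
q = 0.008872 m^3/s/m

0.008872


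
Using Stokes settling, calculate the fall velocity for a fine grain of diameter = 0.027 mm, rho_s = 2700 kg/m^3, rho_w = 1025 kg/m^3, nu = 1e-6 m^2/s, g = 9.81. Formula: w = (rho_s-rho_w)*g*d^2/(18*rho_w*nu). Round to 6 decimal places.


w = (rho_s - rho_w) * g * d^2 / (18 * rho_w * nu)
d = 0.027 mm = 0.000027 m
rho_s - rho_w = 2700 - 1025 = 1675
Numerator = 1675 * 9.81 * (0.000027)^2 = 0.000011978746
Denominator = 18 * 1025 * 1e-6 = 0.018450
w = 0.000649 m/s

0.000649


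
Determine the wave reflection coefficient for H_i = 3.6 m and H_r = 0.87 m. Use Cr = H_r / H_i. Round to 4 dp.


Cr = H_r / H_i
Cr = 0.87 / 3.6
Cr = 0.2417

0.2417


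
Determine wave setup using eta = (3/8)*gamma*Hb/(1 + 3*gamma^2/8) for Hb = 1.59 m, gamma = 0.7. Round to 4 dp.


eta = (3/8) * gamma * Hb / (1 + 3*gamma^2/8)
Numerator = (3/8) * 0.7 * 1.59 = 0.417375
Denominator = 1 + 3*0.7^2/8 = 1 + 0.183750 = 1.183750
eta = 0.417375 / 1.183750
eta = 0.3526 m

0.3526


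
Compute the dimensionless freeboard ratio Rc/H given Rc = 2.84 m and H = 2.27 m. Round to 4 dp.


Relative freeboard = Rc / H
= 2.84 / 2.27
= 1.2511

1.2511


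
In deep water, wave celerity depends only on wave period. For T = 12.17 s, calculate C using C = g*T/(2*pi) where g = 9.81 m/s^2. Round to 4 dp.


We use the deep-water celerity formula:
C = g * T / (2 * pi)
C = 9.81 * 12.17 / (2 * 3.14159...)
C = 119.387700 / 6.283185
C = 19.0011 m/s

19.0011


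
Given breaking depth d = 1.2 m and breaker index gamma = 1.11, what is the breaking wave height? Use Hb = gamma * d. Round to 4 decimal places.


Hb = gamma * d
Hb = 1.11 * 1.2
Hb = 1.3320 m

1.3320


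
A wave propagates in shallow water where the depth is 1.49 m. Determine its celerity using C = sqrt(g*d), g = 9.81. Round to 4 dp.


Using the shallow-water approximation:
C = sqrt(g * d) = sqrt(9.81 * 1.49)
C = sqrt(14.6169)
C = 3.8232 m/s

3.8232


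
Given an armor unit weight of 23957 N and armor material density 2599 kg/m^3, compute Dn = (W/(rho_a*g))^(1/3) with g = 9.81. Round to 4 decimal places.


V = W / (rho_a * g)
V = 23957 / (2599 * 9.81)
V = 23957 / 25496.19
V = 0.939631 m^3
Dn = V^(1/3) = 0.939631^(1/3)
Dn = 0.9795 m

0.9795


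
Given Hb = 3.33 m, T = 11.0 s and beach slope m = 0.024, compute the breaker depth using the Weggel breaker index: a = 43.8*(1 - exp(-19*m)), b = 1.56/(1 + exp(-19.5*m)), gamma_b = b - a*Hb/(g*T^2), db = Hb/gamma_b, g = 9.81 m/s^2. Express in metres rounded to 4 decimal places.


a = 43.8 * (1 - exp(-19 * m))
exp(-19 * 0.024) = exp(-0.4560) = 0.633814
a = 43.8 * (1 - 0.633814) = 16.038954
b = 1.56 / (1 + exp(-19.5 * m))
exp(-19.5 * 0.024) = exp(-0.4680) = 0.626254
b = 1.56 / (1 + 0.626254) = 0.959260
Hb / (g * T^2) = 3.33 / (9.81 * 11.0^2) = 3.33 / 1187.0100 = 0.00280537
gamma_b = b - a * Hb/(g*T^2) = 0.959260 - 16.038954 * 0.00280537 = 0.914265
db = Hb / gamma_b = 3.33 / 0.914265
db = 3.6423 m

3.6423


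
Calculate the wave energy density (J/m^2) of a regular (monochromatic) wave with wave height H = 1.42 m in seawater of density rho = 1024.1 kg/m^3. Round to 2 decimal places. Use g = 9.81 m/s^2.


E = (1/8) * rho * g * H^2
E = (1/8) * 1024.1 * 9.81 * 1.42^2
E = 0.125 * 1024.1 * 9.81 * 2.0164
E = 2532.20 J/m^2

2532.20


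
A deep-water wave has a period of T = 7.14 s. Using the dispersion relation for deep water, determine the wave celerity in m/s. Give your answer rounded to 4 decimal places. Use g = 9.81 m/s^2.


We use the deep-water celerity formula:
C = g * T / (2 * pi)
C = 9.81 * 7.14 / (2 * 3.14159...)
C = 70.043400 / 6.283185
C = 11.1478 m/s

11.1478


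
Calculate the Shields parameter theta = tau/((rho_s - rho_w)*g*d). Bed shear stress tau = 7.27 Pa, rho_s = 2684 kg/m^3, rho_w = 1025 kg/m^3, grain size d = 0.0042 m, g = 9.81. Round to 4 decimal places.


theta = tau / ((rho_s - rho_w) * g * d)
rho_s - rho_w = 2684 - 1025 = 1659
Denominator = 1659 * 9.81 * 0.0042 = 68.354118
theta = 7.27 / 68.354118
theta = 0.1064

0.1064


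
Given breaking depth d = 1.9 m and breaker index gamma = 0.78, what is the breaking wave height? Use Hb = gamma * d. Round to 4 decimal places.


Hb = gamma * d
Hb = 0.78 * 1.9
Hb = 1.4820 m

1.4820


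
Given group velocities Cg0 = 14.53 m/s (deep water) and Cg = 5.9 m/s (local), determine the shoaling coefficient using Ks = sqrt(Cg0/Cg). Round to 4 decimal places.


Ks = sqrt(Cg0 / Cg)
Ks = sqrt(14.53 / 5.9)
Ks = sqrt(2.4627)
Ks = 1.5693

1.5693


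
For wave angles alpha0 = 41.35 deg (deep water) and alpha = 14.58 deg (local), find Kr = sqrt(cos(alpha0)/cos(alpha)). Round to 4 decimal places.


Kr = sqrt(cos(alpha0) / cos(alpha))
cos(41.35) = 0.750688
cos(14.58) = 0.967797
Kr = sqrt(0.750688 / 0.967797)
Kr = sqrt(0.775667)
Kr = 0.8807

0.8807


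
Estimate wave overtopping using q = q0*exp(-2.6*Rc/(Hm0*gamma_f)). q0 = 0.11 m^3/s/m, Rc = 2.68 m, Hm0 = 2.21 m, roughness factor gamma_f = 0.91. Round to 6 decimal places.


q = q0 * exp(-2.6 * Rc / (Hm0 * gamma_f))
Exponent = -2.6 * 2.68 / (2.21 * 0.91)
= -2.6 * 2.68 / 2.0111
= -3.464771
exp(-3.464771) = 0.031280
q = 0.11 * 0.031280
q = 0.003441 m^3/s/m

0.003441


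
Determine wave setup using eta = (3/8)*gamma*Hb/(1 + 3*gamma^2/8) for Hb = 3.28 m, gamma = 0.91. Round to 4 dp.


eta = (3/8) * gamma * Hb / (1 + 3*gamma^2/8)
Numerator = (3/8) * 0.91 * 3.28 = 1.119300
Denominator = 1 + 3*0.91^2/8 = 1 + 0.310538 = 1.310538
eta = 1.119300 / 1.310538
eta = 0.8541 m

0.8541


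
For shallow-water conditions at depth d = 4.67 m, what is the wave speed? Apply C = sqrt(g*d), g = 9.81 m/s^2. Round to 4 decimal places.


Using the shallow-water approximation:
C = sqrt(g * d) = sqrt(9.81 * 4.67)
C = sqrt(45.8127)
C = 6.7685 m/s

6.7685


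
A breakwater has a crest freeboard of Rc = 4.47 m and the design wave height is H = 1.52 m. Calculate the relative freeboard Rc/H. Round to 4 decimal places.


Relative freeboard = Rc / H
= 4.47 / 1.52
= 2.9408

2.9408


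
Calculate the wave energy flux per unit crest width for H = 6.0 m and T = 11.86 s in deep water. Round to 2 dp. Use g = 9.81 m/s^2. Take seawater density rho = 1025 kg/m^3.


P = rho * g^2 * H^2 * T / (32 * pi)
P = 1025 * 9.81^2 * 6.0^2 * 11.86 / (32 * pi)
P = 1025 * 96.2361 * 36.0000 * 11.86 / 100.53096
P = 418937.48 W/m

418937.48


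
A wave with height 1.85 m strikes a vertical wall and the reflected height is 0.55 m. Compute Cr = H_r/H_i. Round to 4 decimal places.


Cr = H_r / H_i
Cr = 0.55 / 1.85
Cr = 0.2973

0.2973


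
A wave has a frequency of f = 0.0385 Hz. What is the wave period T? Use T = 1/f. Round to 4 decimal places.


T = 1 / f
T = 1 / 0.0385
T = 25.9740 s

25.9740


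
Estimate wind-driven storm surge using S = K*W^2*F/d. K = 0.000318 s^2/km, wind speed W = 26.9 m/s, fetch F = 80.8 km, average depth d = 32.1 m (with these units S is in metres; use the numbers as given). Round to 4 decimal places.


S = K * W^2 * F / d
W^2 = 26.9^2 = 723.61
S = 0.000318 * 723.61 * 80.8 / 32.1
Numerator = 0.000318 * 723.61 * 80.8 = 18.592725
S = 18.592725 / 32.1 = 0.5792 m

0.5792


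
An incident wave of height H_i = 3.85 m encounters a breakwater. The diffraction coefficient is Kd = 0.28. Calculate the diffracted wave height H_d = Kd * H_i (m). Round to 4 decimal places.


H_d = Kd * H_i
H_d = 0.28 * 3.85
H_d = 1.0780 m

1.0780


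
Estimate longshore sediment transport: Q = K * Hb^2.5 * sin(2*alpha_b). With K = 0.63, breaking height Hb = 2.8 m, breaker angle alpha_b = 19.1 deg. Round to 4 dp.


Q = K * Hb^2.5 * sin(2 * alpha_b)
Hb^2.5 = 2.8^2.5 = 13.118829
sin(2 * 19.1) = sin(38.2) = 0.618408
Q = 0.63 * 13.118829 * 0.618408
Q = 5.1111 m^3/s

5.1111


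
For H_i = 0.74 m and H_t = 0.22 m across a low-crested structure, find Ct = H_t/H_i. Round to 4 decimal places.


Ct = H_t / H_i
Ct = 0.22 / 0.74
Ct = 0.2973

0.2973


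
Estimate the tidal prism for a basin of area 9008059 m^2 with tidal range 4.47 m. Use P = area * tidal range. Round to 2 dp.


Tidal prism = Area * Tidal range
P = 9008059 * 4.47
P = 40266023.73 m^3

40266023.73


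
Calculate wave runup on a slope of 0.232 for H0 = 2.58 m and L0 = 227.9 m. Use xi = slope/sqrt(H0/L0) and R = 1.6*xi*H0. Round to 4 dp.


xi = slope / sqrt(H0/L0)
H0/L0 = 2.58/227.9 = 0.011321
sqrt(0.011321) = 0.106399
xi = 0.232 / 0.106399 = 2.180471
R = 1.6 * xi * H0 = 1.6 * 2.180471 * 2.58
R = 9.0010 m

9.0010


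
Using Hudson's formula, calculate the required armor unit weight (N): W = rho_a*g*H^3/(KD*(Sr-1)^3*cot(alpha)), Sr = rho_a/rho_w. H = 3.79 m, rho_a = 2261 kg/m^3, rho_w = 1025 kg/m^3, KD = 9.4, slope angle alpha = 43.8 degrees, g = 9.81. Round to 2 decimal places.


Sr = rho_a / rho_w = 2261 / 1025 = 2.205854
(Sr - 1) = 1.205854
(Sr - 1)^3 = 1.753411
cot(43.8) = 1 / tan(43.8) = 1 / 0.958966 = 1.042790
Numerator = 2261 * 9.81 * 3.79^3 = 1207500.1674
Denominator = 9.4 * 1.753411 * 1.042790 = 17.187340
W = 1207500.1674 / 17.187340
W = 70255.21 N

70255.21


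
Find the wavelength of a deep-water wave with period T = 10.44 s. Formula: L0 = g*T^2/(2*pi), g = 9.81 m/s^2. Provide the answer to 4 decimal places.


L0 = g * T^2 / (2 * pi)
L0 = 9.81 * 10.44^2 / (2 * pi)
L0 = 9.81 * 108.9936 / 6.28319
L0 = 1069.2272 / 6.28319
L0 = 170.1728 m

170.1728


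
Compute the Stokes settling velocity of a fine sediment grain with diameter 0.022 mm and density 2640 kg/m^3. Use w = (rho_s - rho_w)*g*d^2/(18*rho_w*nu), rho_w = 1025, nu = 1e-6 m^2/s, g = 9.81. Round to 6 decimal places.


w = (rho_s - rho_w) * g * d^2 / (18 * rho_w * nu)
d = 0.022 mm = 0.000022 m
rho_s - rho_w = 2640 - 1025 = 1615
Numerator = 1615 * 9.81 * (0.000022)^2 = 0.000007668085
Denominator = 18 * 1025 * 1e-6 = 0.018450
w = 0.000416 m/s

0.000416


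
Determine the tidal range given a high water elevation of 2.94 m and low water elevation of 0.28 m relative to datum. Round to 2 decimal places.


Tidal range = High water - Low water
Tidal range = 2.94 - (0.28)
Tidal range = 2.66 m

2.66


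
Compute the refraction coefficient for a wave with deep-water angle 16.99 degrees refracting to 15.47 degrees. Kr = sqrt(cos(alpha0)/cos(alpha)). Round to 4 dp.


Kr = sqrt(cos(alpha0) / cos(alpha))
cos(16.99) = 0.956356
cos(15.47) = 0.963770
Kr = sqrt(0.956356 / 0.963770)
Kr = sqrt(0.992307)
Kr = 0.9961

0.9961


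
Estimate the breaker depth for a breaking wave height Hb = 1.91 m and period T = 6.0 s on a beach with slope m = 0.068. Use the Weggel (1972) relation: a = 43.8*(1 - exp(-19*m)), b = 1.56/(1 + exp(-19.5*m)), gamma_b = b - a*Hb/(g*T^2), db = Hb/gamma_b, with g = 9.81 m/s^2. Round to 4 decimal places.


a = 43.8 * (1 - exp(-19 * m))
exp(-19 * 0.068) = exp(-1.2920) = 0.274721
a = 43.8 * (1 - 0.274721) = 31.767229
b = 1.56 / (1 + exp(-19.5 * m))
exp(-19.5 * 0.068) = exp(-1.3260) = 0.265537
b = 1.56 / (1 + 0.265537) = 1.232678
Hb / (g * T^2) = 1.91 / (9.81 * 6.0^2) = 1.91 / 353.1600 = 0.00540831
gamma_b = b - a * Hb/(g*T^2) = 1.232678 - 31.767229 * 0.00540831 = 1.060871
db = Hb / gamma_b = 1.91 / 1.060871
db = 1.8004 m

1.8004


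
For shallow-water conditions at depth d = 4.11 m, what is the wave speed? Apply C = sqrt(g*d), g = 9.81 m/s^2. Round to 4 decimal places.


Using the shallow-water approximation:
C = sqrt(g * d) = sqrt(9.81 * 4.11)
C = sqrt(40.3191)
C = 6.3497 m/s

6.3497


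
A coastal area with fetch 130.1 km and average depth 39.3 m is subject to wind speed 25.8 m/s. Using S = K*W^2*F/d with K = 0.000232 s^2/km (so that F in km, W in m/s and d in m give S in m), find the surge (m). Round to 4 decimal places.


S = K * W^2 * F / d
W^2 = 25.8^2 = 665.64
S = 0.000232 * 665.64 * 130.1 / 39.3
Numerator = 0.000232 * 665.64 * 130.1 = 20.091145
S = 20.091145 / 39.3 = 0.5112 m

0.5112


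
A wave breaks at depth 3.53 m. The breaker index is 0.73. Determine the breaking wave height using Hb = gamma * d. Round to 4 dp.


Hb = gamma * d
Hb = 0.73 * 3.53
Hb = 2.5769 m

2.5769


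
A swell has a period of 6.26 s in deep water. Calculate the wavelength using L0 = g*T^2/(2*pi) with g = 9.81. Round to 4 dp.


L0 = g * T^2 / (2 * pi)
L0 = 9.81 * 6.26^2 / (2 * pi)
L0 = 9.81 * 39.1876 / 6.28319
L0 = 384.4304 / 6.28319
L0 = 61.1840 m

61.1840


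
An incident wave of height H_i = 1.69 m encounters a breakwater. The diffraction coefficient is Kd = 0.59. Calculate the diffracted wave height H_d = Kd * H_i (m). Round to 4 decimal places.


H_d = Kd * H_i
H_d = 0.59 * 1.69
H_d = 0.9971 m

0.9971


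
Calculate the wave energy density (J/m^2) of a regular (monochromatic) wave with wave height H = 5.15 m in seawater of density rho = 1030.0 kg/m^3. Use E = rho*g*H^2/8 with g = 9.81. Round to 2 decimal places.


E = (1/8) * rho * g * H^2
E = (1/8) * 1030.0 * 9.81 * 5.15^2
E = 0.125 * 1030.0 * 9.81 * 26.5225
E = 33498.91 J/m^2

33498.91


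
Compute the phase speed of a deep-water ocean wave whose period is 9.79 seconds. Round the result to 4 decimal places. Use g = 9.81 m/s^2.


We use the deep-water celerity formula:
C = g * T / (2 * pi)
C = 9.81 * 9.79 / (2 * 3.14159...)
C = 96.039900 / 6.283185
C = 15.2852 m/s

15.2852


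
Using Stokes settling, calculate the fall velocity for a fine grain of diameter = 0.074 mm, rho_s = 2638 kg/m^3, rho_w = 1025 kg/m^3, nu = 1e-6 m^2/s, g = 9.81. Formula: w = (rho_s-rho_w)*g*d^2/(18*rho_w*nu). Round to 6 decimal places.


w = (rho_s - rho_w) * g * d^2 / (18 * rho_w * nu)
d = 0.074 mm = 0.000074 m
rho_s - rho_w = 2638 - 1025 = 1613
Numerator = 1613 * 9.81 * (0.000074)^2 = 0.000086649650
Denominator = 18 * 1025 * 1e-6 = 0.018450
w = 0.004696 m/s

0.004696


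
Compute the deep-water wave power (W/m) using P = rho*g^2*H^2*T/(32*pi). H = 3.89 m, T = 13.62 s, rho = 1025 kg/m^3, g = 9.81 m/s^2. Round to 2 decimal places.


P = rho * g^2 * H^2 * T / (32 * pi)
P = 1025 * 9.81^2 * 3.89^2 * 13.62 / (32 * pi)
P = 1025 * 96.2361 * 15.1321 * 13.62 / 100.53096
P = 202226.63 W/m

202226.63


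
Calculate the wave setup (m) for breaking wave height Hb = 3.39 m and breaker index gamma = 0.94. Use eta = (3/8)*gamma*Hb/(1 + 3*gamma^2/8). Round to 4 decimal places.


eta = (3/8) * gamma * Hb / (1 + 3*gamma^2/8)
Numerator = (3/8) * 0.94 * 3.39 = 1.194975
Denominator = 1 + 3*0.94^2/8 = 1 + 0.331350 = 1.331350
eta = 1.194975 / 1.331350
eta = 0.8976 m

0.8976


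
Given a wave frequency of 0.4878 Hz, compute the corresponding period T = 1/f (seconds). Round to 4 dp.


T = 1 / f
T = 1 / 0.4878
T = 2.0500 s

2.0500


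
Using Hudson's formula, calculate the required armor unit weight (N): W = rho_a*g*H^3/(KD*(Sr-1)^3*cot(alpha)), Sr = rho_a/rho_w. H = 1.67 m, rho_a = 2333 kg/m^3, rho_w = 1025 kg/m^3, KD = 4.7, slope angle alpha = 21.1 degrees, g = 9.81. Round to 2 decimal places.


Sr = rho_a / rho_w = 2333 / 1025 = 2.276098
(Sr - 1) = 1.276098
(Sr - 1)^3 = 2.078029
cot(21.1) = 1 / tan(21.1) = 1 / 0.385868 = 2.591561
Numerator = 2333 * 9.81 * 1.67^3 = 106594.0982
Denominator = 4.7 * 2.078029 * 2.591561 = 25.311091
W = 106594.0982 / 25.311091
W = 4211.36 N

4211.36


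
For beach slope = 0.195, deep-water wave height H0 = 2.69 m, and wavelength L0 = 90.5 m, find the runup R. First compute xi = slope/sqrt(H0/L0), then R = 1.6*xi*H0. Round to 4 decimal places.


xi = slope / sqrt(H0/L0)
H0/L0 = 2.69/90.5 = 0.029724
sqrt(0.029724) = 0.172406
xi = 0.195 / 0.172406 = 1.131052
R = 1.6 * xi * H0 = 1.6 * 1.131052 * 2.69
R = 4.8680 m

4.8680


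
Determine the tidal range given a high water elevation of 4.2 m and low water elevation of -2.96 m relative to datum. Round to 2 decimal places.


Tidal range = High water - Low water
Tidal range = 4.2 - (-2.96)
Tidal range = 7.16 m

7.16


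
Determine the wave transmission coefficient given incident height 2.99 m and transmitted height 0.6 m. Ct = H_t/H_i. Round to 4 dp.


Ct = H_t / H_i
Ct = 0.6 / 2.99
Ct = 0.2007

0.2007


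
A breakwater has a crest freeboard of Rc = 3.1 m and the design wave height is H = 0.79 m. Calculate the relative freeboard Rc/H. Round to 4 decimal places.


Relative freeboard = Rc / H
= 3.1 / 0.79
= 3.9241

3.9241


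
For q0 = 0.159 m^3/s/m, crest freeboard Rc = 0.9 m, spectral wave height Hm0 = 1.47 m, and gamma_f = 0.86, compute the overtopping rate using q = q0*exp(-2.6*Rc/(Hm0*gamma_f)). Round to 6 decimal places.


q = q0 * exp(-2.6 * Rc / (Hm0 * gamma_f))
Exponent = -2.6 * 0.9 / (1.47 * 0.86)
= -2.6 * 0.9 / 1.2642
= -1.850973
exp(-1.850973) = 0.157084
q = 0.159 * 0.157084
q = 0.024976 m^3/s/m

0.024976


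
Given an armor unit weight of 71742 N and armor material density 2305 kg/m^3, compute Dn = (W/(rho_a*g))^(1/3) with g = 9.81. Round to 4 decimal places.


V = W / (rho_a * g)
V = 71742 / (2305 * 9.81)
V = 71742 / 22612.05
V = 3.172733 m^3
Dn = V^(1/3) = 3.172733^(1/3)
Dn = 1.4694 m

1.4694


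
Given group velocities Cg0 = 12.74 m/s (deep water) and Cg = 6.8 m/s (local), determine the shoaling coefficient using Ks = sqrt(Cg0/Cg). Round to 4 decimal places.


Ks = sqrt(Cg0 / Cg)
Ks = sqrt(12.74 / 6.8)
Ks = sqrt(1.8735)
Ks = 1.3688

1.3688


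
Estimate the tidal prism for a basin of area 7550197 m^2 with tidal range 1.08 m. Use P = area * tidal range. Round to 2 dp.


Tidal prism = Area * Tidal range
P = 7550197 * 1.08
P = 8154212.76 m^3

8154212.76


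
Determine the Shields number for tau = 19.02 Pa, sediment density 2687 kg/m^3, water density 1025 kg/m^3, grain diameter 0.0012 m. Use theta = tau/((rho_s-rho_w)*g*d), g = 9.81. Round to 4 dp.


theta = tau / ((rho_s - rho_w) * g * d)
rho_s - rho_w = 2687 - 1025 = 1662
Denominator = 1662 * 9.81 * 0.0012 = 19.565064
theta = 19.02 / 19.565064
theta = 0.9721

0.9721


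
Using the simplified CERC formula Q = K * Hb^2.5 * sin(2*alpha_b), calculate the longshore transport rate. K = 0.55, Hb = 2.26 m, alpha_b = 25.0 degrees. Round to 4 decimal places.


Q = K * Hb^2.5 * sin(2 * alpha_b)
Hb^2.5 = 2.26^2.5 = 7.678406
sin(2 * 25.0) = sin(50.0) = 0.766044
Q = 0.55 * 7.678406 * 0.766044
Q = 3.2351 m^3/s

3.2351


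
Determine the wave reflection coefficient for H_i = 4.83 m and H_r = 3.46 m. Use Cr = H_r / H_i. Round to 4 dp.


Cr = H_r / H_i
Cr = 3.46 / 4.83
Cr = 0.7164

0.7164


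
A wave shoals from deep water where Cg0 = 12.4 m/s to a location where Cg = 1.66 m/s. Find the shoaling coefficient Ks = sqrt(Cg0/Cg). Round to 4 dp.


Ks = sqrt(Cg0 / Cg)
Ks = sqrt(12.4 / 1.66)
Ks = sqrt(7.4699)
Ks = 2.7331

2.7331


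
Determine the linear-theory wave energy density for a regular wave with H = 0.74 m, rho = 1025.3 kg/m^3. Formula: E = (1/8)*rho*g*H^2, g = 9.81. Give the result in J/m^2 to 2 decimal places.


E = (1/8) * rho * g * H^2
E = (1/8) * 1025.3 * 9.81 * 0.74^2
E = 0.125 * 1025.3 * 9.81 * 0.5476
E = 688.48 J/m^2

688.48


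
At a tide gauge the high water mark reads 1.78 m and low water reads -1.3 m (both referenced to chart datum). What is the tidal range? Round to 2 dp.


Tidal range = High water - Low water
Tidal range = 1.78 - (-1.3)
Tidal range = 3.08 m

3.08


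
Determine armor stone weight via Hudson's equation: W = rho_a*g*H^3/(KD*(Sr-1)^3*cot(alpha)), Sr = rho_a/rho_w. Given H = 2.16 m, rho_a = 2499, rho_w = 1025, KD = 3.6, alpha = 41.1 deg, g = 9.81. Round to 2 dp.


Sr = rho_a / rho_w = 2499 / 1025 = 2.438049
(Sr - 1) = 1.438049
(Sr - 1)^3 = 2.973862
cot(41.1) = 1 / tan(41.1) = 1 / 0.872356 = 1.146322
Numerator = 2499 * 9.81 * 2.16^3 = 247056.6322
Denominator = 3.6 * 2.973862 * 1.146322 = 12.272408
W = 247056.6322 / 12.272408
W = 20131.06 N

20131.06


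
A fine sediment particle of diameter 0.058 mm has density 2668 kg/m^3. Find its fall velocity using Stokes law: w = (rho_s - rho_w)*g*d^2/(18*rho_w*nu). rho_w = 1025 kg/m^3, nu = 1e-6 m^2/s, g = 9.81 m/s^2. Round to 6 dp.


w = (rho_s - rho_w) * g * d^2 / (18 * rho_w * nu)
d = 0.058 mm = 0.000058 m
rho_s - rho_w = 2668 - 1025 = 1643
Numerator = 1643 * 9.81 * (0.000058)^2 = 0.000054220380
Denominator = 18 * 1025 * 1e-6 = 0.018450
w = 0.002939 m/s

0.002939


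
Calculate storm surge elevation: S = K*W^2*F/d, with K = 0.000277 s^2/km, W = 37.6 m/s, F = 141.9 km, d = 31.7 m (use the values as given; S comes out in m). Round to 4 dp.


S = K * W^2 * F / d
W^2 = 37.6^2 = 1413.76
S = 0.000277 * 1413.76 * 141.9 / 31.7
Numerator = 0.000277 * 1413.76 * 141.9 = 55.569675
S = 55.569675 / 31.7 = 1.7530 m

1.7530


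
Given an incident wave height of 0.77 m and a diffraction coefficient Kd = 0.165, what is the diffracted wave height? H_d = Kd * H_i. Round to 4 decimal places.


H_d = Kd * H_i
H_d = 0.165 * 0.77
H_d = 0.1271 m

0.1271


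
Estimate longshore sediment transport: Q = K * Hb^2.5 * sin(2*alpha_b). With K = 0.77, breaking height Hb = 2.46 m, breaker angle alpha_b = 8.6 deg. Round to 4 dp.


Q = K * Hb^2.5 * sin(2 * alpha_b)
Hb^2.5 = 2.46^2.5 = 9.491564
sin(2 * 8.6) = sin(17.2) = 0.295708
Q = 0.77 * 9.491564 * 0.295708
Q = 2.1612 m^3/s

2.1612


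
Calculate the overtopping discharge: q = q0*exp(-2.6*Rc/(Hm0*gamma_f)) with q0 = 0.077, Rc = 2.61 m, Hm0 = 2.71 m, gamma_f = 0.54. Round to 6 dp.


q = q0 * exp(-2.6 * Rc / (Hm0 * gamma_f))
Exponent = -2.6 * 2.61 / (2.71 * 0.54)
= -2.6 * 2.61 / 1.4634
= -4.637146
exp(-4.637146) = 0.009685
q = 0.077 * 0.009685
q = 0.000746 m^3/s/m

0.000746


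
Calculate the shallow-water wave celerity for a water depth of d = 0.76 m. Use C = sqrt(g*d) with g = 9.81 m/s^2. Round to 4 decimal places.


Using the shallow-water approximation:
C = sqrt(g * d) = sqrt(9.81 * 0.76)
C = sqrt(7.4556)
C = 2.7305 m/s

2.7305


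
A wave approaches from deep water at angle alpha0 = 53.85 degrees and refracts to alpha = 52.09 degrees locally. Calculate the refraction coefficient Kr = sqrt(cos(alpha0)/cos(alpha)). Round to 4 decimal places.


Kr = sqrt(cos(alpha0) / cos(alpha))
cos(53.85) = 0.589901
cos(52.09) = 0.614423
Kr = sqrt(0.589901 / 0.614423)
Kr = sqrt(0.960090)
Kr = 0.9798

0.9798


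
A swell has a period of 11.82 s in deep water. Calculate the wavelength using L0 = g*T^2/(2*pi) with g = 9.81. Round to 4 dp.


L0 = g * T^2 / (2 * pi)
L0 = 9.81 * 11.82^2 / (2 * pi)
L0 = 9.81 * 139.7124 / 6.28319
L0 = 1370.5786 / 6.28319
L0 = 218.1344 m

218.1344


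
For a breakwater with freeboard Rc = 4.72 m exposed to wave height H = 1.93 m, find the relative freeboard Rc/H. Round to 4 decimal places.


Relative freeboard = Rc / H
= 4.72 / 1.93
= 2.4456

2.4456


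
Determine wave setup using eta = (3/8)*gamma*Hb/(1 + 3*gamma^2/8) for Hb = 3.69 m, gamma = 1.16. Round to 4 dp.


eta = (3/8) * gamma * Hb / (1 + 3*gamma^2/8)
Numerator = (3/8) * 1.16 * 3.69 = 1.605150
Denominator = 1 + 3*1.16^2/8 = 1 + 0.504600 = 1.504600
eta = 1.605150 / 1.504600
eta = 1.0668 m

1.0668


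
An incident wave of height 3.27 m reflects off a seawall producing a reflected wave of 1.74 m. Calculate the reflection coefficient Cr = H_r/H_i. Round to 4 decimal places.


Cr = H_r / H_i
Cr = 1.74 / 3.27
Cr = 0.5321

0.5321


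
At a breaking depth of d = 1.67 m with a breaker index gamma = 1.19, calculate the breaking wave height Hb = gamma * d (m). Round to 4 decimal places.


Hb = gamma * d
Hb = 1.19 * 1.67
Hb = 1.9873 m

1.9873


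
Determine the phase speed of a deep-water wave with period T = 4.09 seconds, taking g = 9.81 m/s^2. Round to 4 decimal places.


We use the deep-water celerity formula:
C = g * T / (2 * pi)
C = 9.81 * 4.09 / (2 * 3.14159...)
C = 40.122900 / 6.283185
C = 6.3858 m/s

6.3858


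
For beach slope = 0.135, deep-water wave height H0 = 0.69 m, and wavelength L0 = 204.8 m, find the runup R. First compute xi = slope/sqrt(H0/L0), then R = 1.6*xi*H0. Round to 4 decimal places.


xi = slope / sqrt(H0/L0)
H0/L0 = 0.69/204.8 = 0.003369
sqrt(0.003369) = 0.058044
xi = 0.135 / 0.058044 = 2.325810
R = 1.6 * xi * H0 = 1.6 * 2.325810 * 0.69
R = 2.5677 m

2.5677


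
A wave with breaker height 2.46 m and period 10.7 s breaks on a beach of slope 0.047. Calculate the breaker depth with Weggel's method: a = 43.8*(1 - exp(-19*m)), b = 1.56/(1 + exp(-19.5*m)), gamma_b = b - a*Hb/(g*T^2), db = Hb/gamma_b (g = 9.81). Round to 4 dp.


a = 43.8 * (1 - exp(-19 * m))
exp(-19 * 0.047) = exp(-0.8930) = 0.409426
a = 43.8 * (1 - 0.409426) = 25.867157
b = 1.56 / (1 + exp(-19.5 * m))
exp(-19.5 * 0.047) = exp(-0.9165) = 0.399916
b = 1.56 / (1 + 0.399916) = 1.114352
Hb / (g * T^2) = 2.46 / (9.81 * 10.7^2) = 2.46 / 1123.1469 = 0.00219027
gamma_b = b - a * Hb/(g*T^2) = 1.114352 - 25.867157 * 0.00219027 = 1.057696
db = Hb / gamma_b = 2.46 / 1.057696
db = 2.3258 m

2.3258


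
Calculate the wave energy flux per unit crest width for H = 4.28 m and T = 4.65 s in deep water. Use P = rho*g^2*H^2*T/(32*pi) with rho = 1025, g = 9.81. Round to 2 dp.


P = rho * g^2 * H^2 * T / (32 * pi)
P = 1025 * 9.81^2 * 4.28^2 * 4.65 / (32 * pi)
P = 1025 * 96.2361 * 18.3184 * 4.65 / 100.53096
P = 83580.03 W/m

83580.03


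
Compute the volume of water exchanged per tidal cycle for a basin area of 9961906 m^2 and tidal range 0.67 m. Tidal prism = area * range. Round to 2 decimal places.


Tidal prism = Area * Tidal range
P = 9961906 * 0.67
P = 6674477.02 m^3

6674477.02


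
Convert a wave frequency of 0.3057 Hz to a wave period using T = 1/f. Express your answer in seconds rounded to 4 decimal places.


T = 1 / f
T = 1 / 0.3057
T = 3.2712 s

3.2712


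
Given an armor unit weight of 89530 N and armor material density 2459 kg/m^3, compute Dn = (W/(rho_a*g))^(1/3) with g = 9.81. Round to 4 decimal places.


V = W / (rho_a * g)
V = 89530 / (2459 * 9.81)
V = 89530 / 24122.79
V = 3.711428 m^3
Dn = V^(1/3) = 3.711428^(1/3)
Dn = 1.5483 m

1.5483


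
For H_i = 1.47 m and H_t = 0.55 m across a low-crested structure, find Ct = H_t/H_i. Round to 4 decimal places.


Ct = H_t / H_i
Ct = 0.55 / 1.47
Ct = 0.3741

0.3741


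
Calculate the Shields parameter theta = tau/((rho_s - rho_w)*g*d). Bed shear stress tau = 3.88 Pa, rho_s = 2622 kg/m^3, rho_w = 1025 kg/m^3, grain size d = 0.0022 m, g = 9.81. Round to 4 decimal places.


theta = tau / ((rho_s - rho_w) * g * d)
rho_s - rho_w = 2622 - 1025 = 1597
Denominator = 1597 * 9.81 * 0.0022 = 34.466454
theta = 3.88 / 34.466454
theta = 0.1126

0.1126


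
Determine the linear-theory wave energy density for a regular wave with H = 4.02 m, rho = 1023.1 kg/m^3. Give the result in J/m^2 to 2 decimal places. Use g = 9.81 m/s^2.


E = (1/8) * rho * g * H^2
E = (1/8) * 1023.1 * 9.81 * 4.02^2
E = 0.125 * 1023.1 * 9.81 * 16.1604
E = 20274.46 J/m^2

20274.46


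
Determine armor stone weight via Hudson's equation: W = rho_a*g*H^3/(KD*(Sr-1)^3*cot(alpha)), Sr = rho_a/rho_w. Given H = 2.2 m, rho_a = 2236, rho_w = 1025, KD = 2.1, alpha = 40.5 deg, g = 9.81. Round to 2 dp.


Sr = rho_a / rho_w = 2236 / 1025 = 2.181463
(Sr - 1) = 1.181463
(Sr - 1)^3 = 1.649153
cot(40.5) = 1 / tan(40.5) = 1 / 0.854081 = 1.170850
Numerator = 2236 * 9.81 * 2.2^3 = 233565.5837
Denominator = 2.1 * 1.649153 * 1.170850 = 4.054910
W = 233565.5837 / 4.054910
W = 57600.68 N

57600.68


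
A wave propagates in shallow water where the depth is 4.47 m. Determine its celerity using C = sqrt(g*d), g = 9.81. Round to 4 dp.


Using the shallow-water approximation:
C = sqrt(g * d) = sqrt(9.81 * 4.47)
C = sqrt(43.8507)
C = 6.6220 m/s

6.6220


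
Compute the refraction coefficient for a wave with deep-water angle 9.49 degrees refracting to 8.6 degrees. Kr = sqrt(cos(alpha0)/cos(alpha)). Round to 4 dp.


Kr = sqrt(cos(alpha0) / cos(alpha))
cos(9.49) = 0.986314
cos(8.6) = 0.988756
Kr = sqrt(0.986314 / 0.988756)
Kr = sqrt(0.997530)
Kr = 0.9988

0.9988


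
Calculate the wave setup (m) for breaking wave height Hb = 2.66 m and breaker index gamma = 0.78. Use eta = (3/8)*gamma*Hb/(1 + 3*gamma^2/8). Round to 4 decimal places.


eta = (3/8) * gamma * Hb / (1 + 3*gamma^2/8)
Numerator = (3/8) * 0.78 * 2.66 = 0.778050
Denominator = 1 + 3*0.78^2/8 = 1 + 0.228150 = 1.228150
eta = 0.778050 / 1.228150
eta = 0.6335 m

0.6335


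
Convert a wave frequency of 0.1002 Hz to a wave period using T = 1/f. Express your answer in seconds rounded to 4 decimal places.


T = 1 / f
T = 1 / 0.1002
T = 9.9800 s

9.9800


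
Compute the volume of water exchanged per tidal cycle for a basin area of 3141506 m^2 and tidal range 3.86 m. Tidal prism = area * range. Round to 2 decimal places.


Tidal prism = Area * Tidal range
P = 3141506 * 3.86
P = 12126213.16 m^3

12126213.16


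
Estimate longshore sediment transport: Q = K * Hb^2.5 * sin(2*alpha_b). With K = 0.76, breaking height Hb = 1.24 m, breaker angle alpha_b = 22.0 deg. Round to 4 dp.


Q = K * Hb^2.5 * sin(2 * alpha_b)
Hb^2.5 = 1.24^2.5 = 1.712199
sin(2 * 22.0) = sin(44.0) = 0.694658
Q = 0.76 * 1.712199 * 0.694658
Q = 0.9039 m^3/s

0.9039


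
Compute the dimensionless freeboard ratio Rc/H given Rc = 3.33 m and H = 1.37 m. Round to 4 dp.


Relative freeboard = Rc / H
= 3.33 / 1.37
= 2.4307

2.4307


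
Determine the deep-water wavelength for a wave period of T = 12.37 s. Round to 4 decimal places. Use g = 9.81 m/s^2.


L0 = g * T^2 / (2 * pi)
L0 = 9.81 * 12.37^2 / (2 * pi)
L0 = 9.81 * 153.0169 / 6.28319
L0 = 1501.0958 / 6.28319
L0 = 238.9068 m

238.9068


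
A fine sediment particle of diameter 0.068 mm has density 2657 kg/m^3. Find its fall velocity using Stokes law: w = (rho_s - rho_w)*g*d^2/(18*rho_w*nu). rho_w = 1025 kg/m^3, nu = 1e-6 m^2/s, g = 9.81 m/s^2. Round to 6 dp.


w = (rho_s - rho_w) * g * d^2 / (18 * rho_w * nu)
d = 0.068 mm = 0.000068 m
rho_s - rho_w = 2657 - 1025 = 1632
Numerator = 1632 * 9.81 * (0.000068)^2 = 0.000074029870
Denominator = 18 * 1025 * 1e-6 = 0.018450
w = 0.004012 m/s

0.004012


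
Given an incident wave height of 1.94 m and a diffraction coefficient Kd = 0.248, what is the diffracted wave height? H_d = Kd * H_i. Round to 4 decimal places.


H_d = Kd * H_i
H_d = 0.248 * 1.94
H_d = 0.4811 m

0.4811


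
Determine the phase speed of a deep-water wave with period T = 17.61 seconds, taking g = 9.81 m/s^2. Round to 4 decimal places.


We use the deep-water celerity formula:
C = g * T / (2 * pi)
C = 9.81 * 17.61 / (2 * 3.14159...)
C = 172.754100 / 6.283185
C = 27.4947 m/s

27.4947


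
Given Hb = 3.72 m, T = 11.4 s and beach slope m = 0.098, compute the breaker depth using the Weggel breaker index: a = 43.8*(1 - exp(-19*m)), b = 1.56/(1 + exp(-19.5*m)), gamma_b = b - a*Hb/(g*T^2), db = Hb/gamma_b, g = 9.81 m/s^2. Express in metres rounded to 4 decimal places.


a = 43.8 * (1 - exp(-19 * m))
exp(-19 * 0.098) = exp(-1.8620) = 0.155362
a = 43.8 * (1 - 0.155362) = 36.995162
b = 1.56 / (1 + exp(-19.5 * m))
exp(-19.5 * 0.098) = exp(-1.9110) = 0.147932
b = 1.56 / (1 + 0.147932) = 1.358965
Hb / (g * T^2) = 3.72 / (9.81 * 11.4^2) = 3.72 / 1274.9076 = 0.00291786
gamma_b = b - a * Hb/(g*T^2) = 1.358965 - 36.995162 * 0.00291786 = 1.251018
db = Hb / gamma_b = 3.72 / 1.251018
db = 2.9736 m

2.9736


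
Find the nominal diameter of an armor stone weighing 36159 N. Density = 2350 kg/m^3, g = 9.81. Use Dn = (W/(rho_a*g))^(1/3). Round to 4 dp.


V = W / (rho_a * g)
V = 36159 / (2350 * 9.81)
V = 36159 / 23053.50
V = 1.568482 m^3
Dn = V^(1/3) = 1.568482^(1/3)
Dn = 1.1619 m

1.1619


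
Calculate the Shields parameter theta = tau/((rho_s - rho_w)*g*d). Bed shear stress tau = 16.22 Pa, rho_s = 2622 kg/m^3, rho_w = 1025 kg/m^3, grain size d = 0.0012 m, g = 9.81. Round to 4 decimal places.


theta = tau / ((rho_s - rho_w) * g * d)
rho_s - rho_w = 2622 - 1025 = 1597
Denominator = 1597 * 9.81 * 0.0012 = 18.799884
theta = 16.22 / 18.799884
theta = 0.8628

0.8628


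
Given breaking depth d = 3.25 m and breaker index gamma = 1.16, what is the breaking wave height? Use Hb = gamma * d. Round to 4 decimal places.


Hb = gamma * d
Hb = 1.16 * 3.25
Hb = 3.7700 m

3.7700


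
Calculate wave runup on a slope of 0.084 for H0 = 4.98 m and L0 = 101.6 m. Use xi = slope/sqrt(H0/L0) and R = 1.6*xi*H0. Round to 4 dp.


xi = slope / sqrt(H0/L0)
H0/L0 = 4.98/101.6 = 0.049016
sqrt(0.049016) = 0.221395
xi = 0.084 / 0.221395 = 0.379412
R = 1.6 * xi * H0 = 1.6 * 0.379412 * 4.98
R = 3.0232 m

3.0232
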